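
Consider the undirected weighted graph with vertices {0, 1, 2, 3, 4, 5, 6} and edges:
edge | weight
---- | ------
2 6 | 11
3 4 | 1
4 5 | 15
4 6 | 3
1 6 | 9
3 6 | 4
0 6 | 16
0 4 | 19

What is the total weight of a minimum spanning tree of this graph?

Grow the tree from 6 using Prim:
Step 1: frontier [4 6 3, 3 6 4, 1 6 9, 2 6 11, 0 6 16] → take 4 6 (3); add 4.
Step 2: frontier [3 4 1, 4 5 15, 0 4 19, 3 6 4, 1 6 9, 2 6 11, 0 6 16] → take 3 4 (1); add 3.
Step 3: frontier [4 5 15, 0 4 19, 1 6 9, 2 6 11, 0 6 16] → take 1 6 (9); add 1.
Step 4: frontier [4 5 15, 0 4 19, 2 6 11, 0 6 16] → take 2 6 (11); add 2.
Step 5: frontier [4 5 15, 0 4 19, 0 6 16] → take 4 5 (15); add 5.
Step 6: frontier [0 4 19, 0 6 16] → take 0 6 (16); add 0.
MST edges: 4 6, 3 4, 1 6, 2 6, 4 5, 0 6; total weight 3+1+9+11+15+16 = 55.

55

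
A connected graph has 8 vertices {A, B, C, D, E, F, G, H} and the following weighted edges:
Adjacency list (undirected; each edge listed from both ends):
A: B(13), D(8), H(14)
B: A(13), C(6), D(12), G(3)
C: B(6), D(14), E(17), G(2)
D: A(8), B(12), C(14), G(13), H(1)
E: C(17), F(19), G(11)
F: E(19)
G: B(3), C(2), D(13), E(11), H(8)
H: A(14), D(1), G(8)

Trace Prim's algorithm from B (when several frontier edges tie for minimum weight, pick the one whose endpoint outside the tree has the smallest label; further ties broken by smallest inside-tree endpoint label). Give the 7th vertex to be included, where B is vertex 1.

E

Prim, starting at B.
Step 1: cheapest edge leaving the tree is B–G (3); add G.
Step 2: cheapest edge leaving the tree is C–G (2); add C.
Step 3: cheapest edge leaving the tree is G–H (8); add H.
Step 4: cheapest edge leaving the tree is D–H (1); add D.
Step 5: cheapest edge leaving the tree is A–D (8); add A.
Step 6: cheapest edge leaving the tree is E–G (11); add E.
Step 7: cheapest edge leaving the tree is E–F (19); add F.
Vertex order: B, G, C, H, D, A, E, F. The 7th vertex is E.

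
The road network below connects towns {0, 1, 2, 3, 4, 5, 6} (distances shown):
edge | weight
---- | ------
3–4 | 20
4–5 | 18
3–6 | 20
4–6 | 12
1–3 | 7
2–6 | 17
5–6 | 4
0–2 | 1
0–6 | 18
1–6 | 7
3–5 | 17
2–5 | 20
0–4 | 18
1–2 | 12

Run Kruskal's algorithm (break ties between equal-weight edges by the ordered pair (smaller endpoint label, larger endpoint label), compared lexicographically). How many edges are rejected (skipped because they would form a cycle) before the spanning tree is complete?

Kruskal: consider edges lightest-first.
0–2 (1): add — endpoints in different components.
5–6 (4): add — endpoints in different components.
1–3 (7): add — endpoints in different components.
1–6 (7): add — endpoints in different components.
1–2 (12): add — endpoints in different components.
4–6 (12): add — endpoints in different components.
Edges rejected before the tree was complete: 0.

0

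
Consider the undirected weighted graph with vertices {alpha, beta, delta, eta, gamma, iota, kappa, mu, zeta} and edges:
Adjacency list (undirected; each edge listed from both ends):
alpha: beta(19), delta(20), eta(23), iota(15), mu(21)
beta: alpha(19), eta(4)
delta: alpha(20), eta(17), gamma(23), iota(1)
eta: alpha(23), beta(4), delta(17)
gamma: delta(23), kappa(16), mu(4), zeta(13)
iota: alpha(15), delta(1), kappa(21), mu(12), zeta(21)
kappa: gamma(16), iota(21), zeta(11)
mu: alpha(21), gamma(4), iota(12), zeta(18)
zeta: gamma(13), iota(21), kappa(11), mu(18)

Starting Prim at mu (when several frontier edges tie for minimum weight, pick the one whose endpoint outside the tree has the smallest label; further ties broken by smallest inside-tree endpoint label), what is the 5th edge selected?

Prim, starting at mu.
Step 1: cheapest edge leaving the tree is gamma-mu (4); add gamma.
Step 2: cheapest edge leaving the tree is iota-mu (12); add iota.
Step 3: cheapest edge leaving the tree is delta-iota (1); add delta.
Step 4: cheapest edge leaving the tree is gamma-zeta (13); add zeta.
Step 5: cheapest edge leaving the tree is kappa-zeta (11); add kappa.
Step 6: cheapest edge leaving the tree is alpha-iota (15); add alpha.
Step 7: cheapest edge leaving the tree is delta-eta (17); add eta.
Step 8: cheapest edge leaving the tree is beta-eta (4); add beta.
The 5th edge added is kappa-zeta.

kappa-zeta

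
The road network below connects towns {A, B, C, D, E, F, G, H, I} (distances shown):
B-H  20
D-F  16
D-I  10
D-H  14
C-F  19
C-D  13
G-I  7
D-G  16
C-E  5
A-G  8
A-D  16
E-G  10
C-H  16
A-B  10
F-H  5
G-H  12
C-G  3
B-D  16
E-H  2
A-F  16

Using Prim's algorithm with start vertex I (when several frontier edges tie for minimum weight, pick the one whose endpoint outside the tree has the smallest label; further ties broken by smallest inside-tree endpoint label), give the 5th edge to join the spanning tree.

F-H

Prim's algorithm from I:
Step 1: cheapest edge leaving the tree is G-I (7); add G.
Step 2: cheapest edge leaving the tree is C-G (3); add C.
Step 3: cheapest edge leaving the tree is C-E (5); add E.
Step 4: cheapest edge leaving the tree is E-H (2); add H.
Step 5: cheapest edge leaving the tree is F-H (5); add F.
Step 6: cheapest edge leaving the tree is A-G (8); add A.
Step 7: cheapest edge leaving the tree is A-B (10); add B.
Step 8: cheapest edge leaving the tree is D-I (10); add D.
The 5th edge added is F-H.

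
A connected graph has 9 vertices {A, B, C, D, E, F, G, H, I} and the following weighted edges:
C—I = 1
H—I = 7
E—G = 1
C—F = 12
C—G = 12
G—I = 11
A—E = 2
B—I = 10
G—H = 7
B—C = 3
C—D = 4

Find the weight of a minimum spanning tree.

37

Prim's algorithm from H:
Step 1: frontier [G—H 7, H—I 7] → take G—H (7); add G.
Step 2: frontier [E—G 1, G—I 11, C—G 12, H—I 7] → take E—G (1); add E.
Step 3: frontier [A—E 2, G—I 11, C—G 12, H—I 7] → take A—E (2); add A.
Step 4: frontier [G—I 11, C—G 12, H—I 7] → take H—I (7); add I.
Step 5: frontier [C—G 12, C—I 1, B—I 10] → take C—I (1); add C.
Step 6: frontier [B—C 3, C—D 4, C—F 12, B—I 10] → take B—C (3); add B.
Step 7: frontier [C—D 4, C—F 12] → take C—D (4); add D.
Step 8: frontier [C—F 12] → take C—F (12); add F.
MST edges: G—H, E—G, A—E, H—I, C—I, B—C, C—D, C—F; total weight 7+1+2+7+1+3+4+12 = 37.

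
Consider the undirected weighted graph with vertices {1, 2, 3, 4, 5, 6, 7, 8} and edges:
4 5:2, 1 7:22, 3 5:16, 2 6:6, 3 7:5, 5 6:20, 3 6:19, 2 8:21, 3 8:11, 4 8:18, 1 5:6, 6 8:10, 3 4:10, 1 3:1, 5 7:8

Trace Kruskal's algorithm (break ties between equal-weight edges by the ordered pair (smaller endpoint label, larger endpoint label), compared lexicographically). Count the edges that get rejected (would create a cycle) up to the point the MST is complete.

Kruskal: consider edges lightest-first.
1 3 (1): add — endpoints in different components.
4 5 (2): add — endpoints in different components.
3 7 (5): add — endpoints in different components.
1 5 (6): add — endpoints in different components.
2 6 (6): add — endpoints in different components.
5 7 (8): skip — 5 and 7 already connected.
3 4 (10): skip — 3 and 4 already connected.
6 8 (10): add — endpoints in different components.
3 8 (11): add — endpoints in different components.
Edges rejected before the tree was complete: 2.

2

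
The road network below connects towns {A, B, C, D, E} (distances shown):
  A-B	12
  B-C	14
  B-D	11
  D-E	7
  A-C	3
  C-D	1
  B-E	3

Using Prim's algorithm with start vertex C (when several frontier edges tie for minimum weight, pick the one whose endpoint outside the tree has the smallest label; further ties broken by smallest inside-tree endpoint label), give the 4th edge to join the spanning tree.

Grow the tree from C using Prim:
Step 1: frontier [C-D 1, A-C 3, B-C 14] → take C-D (1); add D.
Step 2: frontier [A-C 3, B-C 14, D-E 7, B-D 11] → take A-C (3); add A.
Step 3: frontier [A-B 12, B-C 14, D-E 7, B-D 11] → take D-E (7); add E.
Step 4: frontier [A-B 12, B-C 14, B-D 11, B-E 3] → take B-E (3); add B.
The 4th edge added is B-E.

B-E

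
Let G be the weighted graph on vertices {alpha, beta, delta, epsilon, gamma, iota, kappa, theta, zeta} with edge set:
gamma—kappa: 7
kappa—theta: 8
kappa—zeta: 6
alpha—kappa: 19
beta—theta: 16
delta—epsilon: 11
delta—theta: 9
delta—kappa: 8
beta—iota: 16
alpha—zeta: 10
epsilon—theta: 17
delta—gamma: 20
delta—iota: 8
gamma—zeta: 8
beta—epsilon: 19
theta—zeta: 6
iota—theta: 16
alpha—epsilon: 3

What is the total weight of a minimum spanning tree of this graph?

Kruskal's algorithm — process edges by increasing weight (ties by edge label):
alpha—epsilon (3): add — endpoints in different components.
kappa—zeta (6): add — endpoints in different components.
theta—zeta (6): add — endpoints in different components.
gamma—kappa (7): add — endpoints in different components.
delta—iota (8): add — endpoints in different components.
delta—kappa (8): add — endpoints in different components.
gamma—zeta (8): skip — gamma and zeta already connected.
kappa—theta (8): skip — theta and kappa already connected.
delta—theta (9): skip — theta and delta already connected.
alpha—zeta (10): add — endpoints in different components.
delta—epsilon (11): skip — epsilon and delta already connected.
beta—iota (16): add — endpoints in different components.
MST edges: alpha—epsilon, kappa—zeta, theta—zeta, gamma—kappa, delta—iota, delta—kappa, alpha—zeta, beta—iota; total weight 3+6+6+7+8+8+10+16 = 64.

64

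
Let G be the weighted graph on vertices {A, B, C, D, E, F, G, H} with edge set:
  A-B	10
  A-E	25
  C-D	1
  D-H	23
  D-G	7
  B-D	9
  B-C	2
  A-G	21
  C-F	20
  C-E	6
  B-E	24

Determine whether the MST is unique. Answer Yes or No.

Yes

Kruskal: consider edges lightest-first.
C-D (1): add — endpoints in different components.
B-C (2): add — endpoints in different components.
C-E (6): add — endpoints in different components.
D-G (7): add — endpoints in different components.
B-D (9): skip — B and D already connected.
A-B (10): add — endpoints in different components.
C-F (20): add — endpoints in different components.
A-G (21): skip — A and G already connected.
D-H (23): add — endpoints in different components.
Every non-tree edge has weight strictly greater than the heaviest edge on the tree path between its endpoints, so the MST is unique.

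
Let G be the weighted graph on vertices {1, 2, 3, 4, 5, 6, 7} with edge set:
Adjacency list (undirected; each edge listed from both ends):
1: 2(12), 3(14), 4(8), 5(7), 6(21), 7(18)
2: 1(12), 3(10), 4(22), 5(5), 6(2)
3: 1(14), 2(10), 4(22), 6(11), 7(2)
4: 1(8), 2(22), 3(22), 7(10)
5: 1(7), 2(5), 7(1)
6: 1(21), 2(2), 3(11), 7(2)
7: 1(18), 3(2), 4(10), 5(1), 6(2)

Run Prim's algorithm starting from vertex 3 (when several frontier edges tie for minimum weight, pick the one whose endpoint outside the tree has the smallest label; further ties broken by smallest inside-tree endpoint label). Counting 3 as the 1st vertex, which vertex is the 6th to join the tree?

Prim's algorithm from 3:
Step 1: cheapest edge leaving the tree is 3–7 (2); add 7.
Step 2: cheapest edge leaving the tree is 5–7 (1); add 5.
Step 3: cheapest edge leaving the tree is 6–7 (2); add 6.
Step 4: cheapest edge leaving the tree is 2–6 (2); add 2.
Step 5: cheapest edge leaving the tree is 1–5 (7); add 1.
Step 6: cheapest edge leaving the tree is 1–4 (8); add 4.
Vertex order: 3, 7, 5, 6, 2, 1, 4. The 6th vertex is 1.

1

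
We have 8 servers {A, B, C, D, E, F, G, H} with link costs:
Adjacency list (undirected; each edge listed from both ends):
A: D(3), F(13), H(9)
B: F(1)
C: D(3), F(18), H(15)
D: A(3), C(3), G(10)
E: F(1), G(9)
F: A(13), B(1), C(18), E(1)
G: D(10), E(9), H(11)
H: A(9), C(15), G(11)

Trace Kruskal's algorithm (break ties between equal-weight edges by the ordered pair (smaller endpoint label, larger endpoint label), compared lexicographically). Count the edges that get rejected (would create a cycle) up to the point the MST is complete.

0

Kruskal's algorithm — process edges by increasing weight (ties by edge label):
B—F (1): add — endpoints in different components.
E—F (1): add — endpoints in different components.
A—D (3): add — endpoints in different components.
C—D (3): add — endpoints in different components.
A—H (9): add — endpoints in different components.
E—G (9): add — endpoints in different components.
D—G (10): add — endpoints in different components.
Edges rejected before the tree was complete: 0.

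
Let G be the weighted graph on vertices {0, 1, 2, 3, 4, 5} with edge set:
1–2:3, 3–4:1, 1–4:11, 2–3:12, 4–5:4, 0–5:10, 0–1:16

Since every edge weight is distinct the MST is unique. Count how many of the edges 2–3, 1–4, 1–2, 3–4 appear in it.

3

Kruskal: consider edges lightest-first.
3–4 (1): add. Components now {0} {1} {2} {3,4} {5}
1–2 (3): add. Components now {0} {1,2} {3,4} {5}
4–5 (4): add. Components now {0} {1,2} {3,4,5}
0–5 (10): add. Components now {0,3,4,5} {1,2}
1–4 (11): add. Components now {0,1,2,3,4,5}
MST edge set: {3–4, 1–2, 4–5, 0–5, 1–4}.
Of the listed edges, {1–4, 1–2, 3–4} are in the MST → 3.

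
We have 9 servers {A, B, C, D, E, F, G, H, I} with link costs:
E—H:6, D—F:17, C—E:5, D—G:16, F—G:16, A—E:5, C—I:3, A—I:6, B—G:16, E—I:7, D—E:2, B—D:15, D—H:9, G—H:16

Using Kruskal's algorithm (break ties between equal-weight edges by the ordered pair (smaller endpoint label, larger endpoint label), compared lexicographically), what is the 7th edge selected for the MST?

B-G

Kruskal: consider edges lightest-first.
D—E (2): add — endpoints in different components.
C—I (3): add — endpoints in different components.
A—E (5): add — endpoints in different components.
C—E (5): add — endpoints in different components.
A—I (6): skip — A and I already connected.
E—H (6): add — endpoints in different components.
E—I (7): skip — E and I already connected.
D—H (9): skip — D and H already connected.
B—D (15): add — endpoints in different components.
B—G (16): add — endpoints in different components.
D—G (16): skip — D and G already connected.
F—G (16): add — endpoints in different components.
The 7th edge added is B—G.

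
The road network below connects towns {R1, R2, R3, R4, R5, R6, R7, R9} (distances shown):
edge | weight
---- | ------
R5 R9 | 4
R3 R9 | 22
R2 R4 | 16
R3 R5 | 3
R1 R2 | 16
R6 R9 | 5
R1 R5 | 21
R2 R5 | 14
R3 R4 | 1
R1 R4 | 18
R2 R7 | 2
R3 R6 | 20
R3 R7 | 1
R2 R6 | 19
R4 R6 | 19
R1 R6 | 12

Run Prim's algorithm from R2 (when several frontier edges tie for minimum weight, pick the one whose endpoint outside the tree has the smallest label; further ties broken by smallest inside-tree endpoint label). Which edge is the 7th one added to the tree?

Prim's algorithm from R2:
Step 1: cheapest edge leaving the tree is R2 R7 (2); add R7.
Step 2: cheapest edge leaving the tree is R3 R7 (1); add R3.
Step 3: cheapest edge leaving the tree is R3 R4 (1); add R4.
Step 4: cheapest edge leaving the tree is R3 R5 (3); add R5.
Step 5: cheapest edge leaving the tree is R5 R9 (4); add R9.
Step 6: cheapest edge leaving the tree is R6 R9 (5); add R6.
Step 7: cheapest edge leaving the tree is R1 R6 (12); add R1.
The 7th edge added is R1 R6.

R1-R6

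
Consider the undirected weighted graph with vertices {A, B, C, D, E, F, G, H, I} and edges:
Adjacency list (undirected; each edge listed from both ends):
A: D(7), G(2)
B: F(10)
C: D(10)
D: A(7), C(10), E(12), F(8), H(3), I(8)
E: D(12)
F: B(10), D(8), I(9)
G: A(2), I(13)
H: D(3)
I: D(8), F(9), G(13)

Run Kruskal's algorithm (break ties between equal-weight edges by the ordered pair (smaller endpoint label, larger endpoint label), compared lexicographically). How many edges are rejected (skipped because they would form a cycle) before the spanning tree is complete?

Sort edges by weight, then run Kruskal:
A G (2): add — endpoints in different components.
D H (3): add — endpoints in different components.
A D (7): add — endpoints in different components.
D F (8): add — endpoints in different components.
D I (8): add — endpoints in different components.
F I (9): skip — F and I already connected.
B F (10): add — endpoints in different components.
C D (10): add — endpoints in different components.
D E (12): add — endpoints in different components.
Edges rejected before the tree was complete: 1.

1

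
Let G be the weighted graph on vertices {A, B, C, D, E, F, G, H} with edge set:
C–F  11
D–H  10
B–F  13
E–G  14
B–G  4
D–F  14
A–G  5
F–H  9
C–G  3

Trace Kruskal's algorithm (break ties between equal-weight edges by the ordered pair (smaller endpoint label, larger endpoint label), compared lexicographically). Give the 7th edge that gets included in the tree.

Kruskal's algorithm — process edges by increasing weight (ties by edge label):
C–G (3): add — endpoints in different components.
B–G (4): add — endpoints in different components.
A–G (5): add — endpoints in different components.
F–H (9): add — endpoints in different components.
D–H (10): add — endpoints in different components.
C–F (11): add — endpoints in different components.
B–F (13): skip — B and F already connected.
D–F (14): skip — D and F already connected.
E–G (14): add — endpoints in different components.
The 7th edge added is E–G.

E-G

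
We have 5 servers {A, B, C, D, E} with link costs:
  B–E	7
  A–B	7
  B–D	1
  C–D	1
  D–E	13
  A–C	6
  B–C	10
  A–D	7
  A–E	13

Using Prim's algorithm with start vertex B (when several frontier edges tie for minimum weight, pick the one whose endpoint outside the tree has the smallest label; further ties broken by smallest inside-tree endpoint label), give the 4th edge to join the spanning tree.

B-E

Grow the tree from B using Prim:
Step 1: frontier [B–D 1, A–B 7, B–E 7, B–C 10] → take B–D (1); add D.
Step 2: frontier [A–B 7, B–E 7, B–C 10, C–D 1, A–D 7, D–E 13] → take C–D (1); add C.
Step 3: frontier [A–B 7, B–E 7, A–C 6, A–D 7, D–E 13] → take A–C (6); add A.
Step 4: frontier [A–E 13, B–E 7, D–E 13] → take B–E (7); add E.
The 4th edge added is B–E.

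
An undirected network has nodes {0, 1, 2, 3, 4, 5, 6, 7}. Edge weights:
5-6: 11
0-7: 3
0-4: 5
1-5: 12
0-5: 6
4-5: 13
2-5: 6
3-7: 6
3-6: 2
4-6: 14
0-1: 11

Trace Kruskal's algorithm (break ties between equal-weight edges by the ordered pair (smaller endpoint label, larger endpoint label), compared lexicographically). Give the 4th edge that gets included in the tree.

0-5

Kruskal: consider edges lightest-first.
3-6 (2): add — endpoints in different components.
0-7 (3): add — endpoints in different components.
0-4 (5): add — endpoints in different components.
0-5 (6): add — endpoints in different components.
2-5 (6): add — endpoints in different components.
3-7 (6): add — endpoints in different components.
0-1 (11): add — endpoints in different components.
The 4th edge added is 0-5.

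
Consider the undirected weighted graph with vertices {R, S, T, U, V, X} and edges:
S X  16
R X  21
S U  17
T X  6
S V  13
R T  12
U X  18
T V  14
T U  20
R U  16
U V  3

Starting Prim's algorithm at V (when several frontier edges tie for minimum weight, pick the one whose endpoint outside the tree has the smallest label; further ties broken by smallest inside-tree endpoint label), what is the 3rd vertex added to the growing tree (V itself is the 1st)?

S

Grow the tree from V using Prim:
Step 1: cheapest edge leaving the tree is U V (3); add U.
Step 2: cheapest edge leaving the tree is S V (13); add S.
Step 3: cheapest edge leaving the tree is T V (14); add T.
Step 4: cheapest edge leaving the tree is T X (6); add X.
Step 5: cheapest edge leaving the tree is R T (12); add R.
Vertex order: V, U, S, T, X, R. The 3rd vertex is S.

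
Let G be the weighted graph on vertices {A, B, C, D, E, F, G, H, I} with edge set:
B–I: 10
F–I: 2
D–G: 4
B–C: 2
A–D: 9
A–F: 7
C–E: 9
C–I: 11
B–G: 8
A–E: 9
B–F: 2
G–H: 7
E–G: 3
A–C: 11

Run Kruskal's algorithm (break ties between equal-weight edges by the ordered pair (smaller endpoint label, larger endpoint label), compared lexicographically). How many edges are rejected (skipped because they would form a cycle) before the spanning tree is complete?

0

Sort edges by weight, then run Kruskal:
B–C (2): add — endpoints in different components.
B–F (2): add — endpoints in different components.
F–I (2): add — endpoints in different components.
E–G (3): add — endpoints in different components.
D–G (4): add — endpoints in different components.
A–F (7): add — endpoints in different components.
G–H (7): add — endpoints in different components.
B–G (8): add — endpoints in different components.
Edges rejected before the tree was complete: 0.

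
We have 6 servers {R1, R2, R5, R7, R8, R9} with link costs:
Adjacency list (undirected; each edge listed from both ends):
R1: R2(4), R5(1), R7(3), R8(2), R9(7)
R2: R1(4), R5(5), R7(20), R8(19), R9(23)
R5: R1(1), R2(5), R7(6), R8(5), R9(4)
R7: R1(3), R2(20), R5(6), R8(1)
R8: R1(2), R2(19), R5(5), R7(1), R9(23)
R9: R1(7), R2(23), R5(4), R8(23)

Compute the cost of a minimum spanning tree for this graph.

Prim's algorithm from R7:
Step 1: cheapest edge leaving the tree is R7-R8 (1); add R8.
Step 2: cheapest edge leaving the tree is R1-R8 (2); add R1.
Step 3: cheapest edge leaving the tree is R1-R5 (1); add R5.
Step 4: cheapest edge leaving the tree is R1-R2 (4); add R2.
Step 5: cheapest edge leaving the tree is R5-R9 (4); add R9.
MST edges: R7-R8, R1-R8, R1-R5, R1-R2, R5-R9; total weight 1+2+1+4+4 = 12.

12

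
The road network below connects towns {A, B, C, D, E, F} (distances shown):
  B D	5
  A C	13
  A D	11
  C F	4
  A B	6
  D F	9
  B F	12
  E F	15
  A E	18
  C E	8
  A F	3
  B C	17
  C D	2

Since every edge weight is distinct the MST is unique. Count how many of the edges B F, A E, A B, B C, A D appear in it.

Sort edges by weight, then run Kruskal:
C D (2): add. Components now {A} {B} {C,D} {E} {F}
A F (3): add. Components now {A,F} {B} {C,D} {E}
C F (4): add. Components now {A,C,D,F} {B} {E}
B D (5): add. Components now {A,B,C,D,F} {E}
A B (6): skip — A and B already connected.
C E (8): add. Components now {A,B,C,D,E,F}
MST edge set: {C D, A F, C F, B D, C E}.
Of the listed edges, {} are in the MST → 0.

0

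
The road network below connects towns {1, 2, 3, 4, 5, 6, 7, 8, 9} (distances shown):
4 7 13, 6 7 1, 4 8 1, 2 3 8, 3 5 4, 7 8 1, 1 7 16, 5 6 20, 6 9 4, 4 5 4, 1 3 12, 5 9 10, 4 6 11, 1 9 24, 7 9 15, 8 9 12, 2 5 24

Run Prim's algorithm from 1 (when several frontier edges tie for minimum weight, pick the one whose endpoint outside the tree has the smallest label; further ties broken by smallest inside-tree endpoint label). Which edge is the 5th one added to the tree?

Grow the tree from 1 using Prim:
Step 1: cheapest edge leaving the tree is 1 3 (12); add 3.
Step 2: cheapest edge leaving the tree is 3 5 (4); add 5.
Step 3: cheapest edge leaving the tree is 4 5 (4); add 4.
Step 4: cheapest edge leaving the tree is 4 8 (1); add 8.
Step 5: cheapest edge leaving the tree is 7 8 (1); add 7.
Step 6: cheapest edge leaving the tree is 6 7 (1); add 6.
Step 7: cheapest edge leaving the tree is 6 9 (4); add 9.
Step 8: cheapest edge leaving the tree is 2 3 (8); add 2.
The 5th edge added is 7 8.

7-8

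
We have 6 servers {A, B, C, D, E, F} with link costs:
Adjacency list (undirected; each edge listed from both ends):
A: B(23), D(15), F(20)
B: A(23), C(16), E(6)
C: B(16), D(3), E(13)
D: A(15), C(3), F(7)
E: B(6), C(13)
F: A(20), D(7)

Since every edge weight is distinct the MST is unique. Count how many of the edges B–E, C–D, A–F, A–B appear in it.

Kruskal's algorithm — process edges by increasing weight (ties by edge label):
C–D (3): add — endpoints in different components.
B–E (6): add — endpoints in different components.
D–F (7): add — endpoints in different components.
C–E (13): add — endpoints in different components.
A–D (15): add — endpoints in different components.
MST edge set: {C–D, B–E, D–F, C–E, A–D}.
Of the listed edges, {B–E, C–D} are in the MST → 2.

2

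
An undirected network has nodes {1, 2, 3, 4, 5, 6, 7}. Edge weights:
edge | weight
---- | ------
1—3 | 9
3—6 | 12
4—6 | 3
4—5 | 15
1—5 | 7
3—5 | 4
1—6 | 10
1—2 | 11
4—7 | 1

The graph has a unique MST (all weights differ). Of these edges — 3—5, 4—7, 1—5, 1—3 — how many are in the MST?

3

Kruskal: consider edges lightest-first.
4—7 (1): add — endpoints in different components.
4—6 (3): add — endpoints in different components.
3—5 (4): add — endpoints in different components.
1—5 (7): add — endpoints in different components.
1—3 (9): skip — 1 and 3 already connected.
1—6 (10): add — endpoints in different components.
1—2 (11): add — endpoints in different components.
MST edge set: {4—7, 4—6, 3—5, 1—5, 1—6, 1—2}.
Of the listed edges, {3—5, 4—7, 1—5} are in the MST → 3.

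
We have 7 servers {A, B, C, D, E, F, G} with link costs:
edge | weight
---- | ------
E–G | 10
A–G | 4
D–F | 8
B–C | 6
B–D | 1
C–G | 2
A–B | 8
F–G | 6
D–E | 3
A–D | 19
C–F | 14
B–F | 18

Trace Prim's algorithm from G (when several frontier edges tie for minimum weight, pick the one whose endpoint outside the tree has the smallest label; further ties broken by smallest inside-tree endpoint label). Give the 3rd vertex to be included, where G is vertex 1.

A

Prim's algorithm from G:
Step 1: cheapest edge leaving the tree is C–G (2); add C.
Step 2: cheapest edge leaving the tree is A–G (4); add A.
Step 3: cheapest edge leaving the tree is B–C (6); add B.
Step 4: cheapest edge leaving the tree is B–D (1); add D.
Step 5: cheapest edge leaving the tree is D–E (3); add E.
Step 6: cheapest edge leaving the tree is F–G (6); add F.
Vertex order: G, C, A, B, D, E, F. The 3rd vertex is A.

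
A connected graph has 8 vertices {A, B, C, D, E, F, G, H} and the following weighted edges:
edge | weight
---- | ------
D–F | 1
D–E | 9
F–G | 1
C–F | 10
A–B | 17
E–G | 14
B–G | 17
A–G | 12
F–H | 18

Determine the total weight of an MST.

68

Prim's algorithm from F:
Step 1: frontier [D–F 1, F–G 1, C–F 10, F–H 18] → take D–F (1); add D.
Step 2: frontier [D–E 9, F–G 1, C–F 10, F–H 18] → take F–G (1); add G.
Step 3: frontier [D–E 9, C–F 10, F–H 18, A–G 12, E–G 14, B–G 17] → take D–E (9); add E.
Step 4: frontier [C–F 10, F–H 18, A–G 12, B–G 17] → take C–F (10); add C.
Step 5: frontier [F–H 18, A–G 12, B–G 17] → take A–G (12); add A.
Step 6: frontier [A–B 17, F–H 18, B–G 17] → take A–B (17); add B.
Step 7: frontier [F–H 18] → take F–H (18); add H.
MST edges: D–F, F–G, D–E, C–F, A–G, A–B, F–H; total weight 1+1+9+10+12+17+18 = 68.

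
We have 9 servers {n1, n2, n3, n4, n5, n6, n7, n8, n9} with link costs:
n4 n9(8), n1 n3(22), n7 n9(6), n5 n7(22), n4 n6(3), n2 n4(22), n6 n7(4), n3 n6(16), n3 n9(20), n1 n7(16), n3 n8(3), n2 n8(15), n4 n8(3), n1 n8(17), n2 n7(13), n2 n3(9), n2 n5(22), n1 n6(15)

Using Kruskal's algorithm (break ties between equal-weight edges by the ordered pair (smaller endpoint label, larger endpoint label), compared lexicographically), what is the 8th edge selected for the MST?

Sort edges by weight, then run Kruskal:
n3 n8 (3): add — endpoints in different components.
n4 n6 (3): add — endpoints in different components.
n4 n8 (3): add — endpoints in different components.
n6 n7 (4): add — endpoints in different components.
n7 n9 (6): add — endpoints in different components.
n4 n9 (8): skip — n4 and n9 already connected.
n2 n3 (9): add — endpoints in different components.
n2 n7 (13): skip — n2 and n7 already connected.
n1 n6 (15): add — endpoints in different components.
n2 n8 (15): skip — n8 and n2 already connected.
n1 n7 (16): skip — n1 and n7 already connected.
n3 n6 (16): skip — n6 and n3 already connected.
n1 n8 (17): skip — n8 and n1 already connected.
n3 n9 (20): skip — n3 and n9 already connected.
n1 n3 (22): skip — n3 and n1 already connected.
n2 n4 (22): skip — n4 and n2 already connected.
n2 n5 (22): add — endpoints in different components.
The 8th edge added is n2 n5.

n2-n5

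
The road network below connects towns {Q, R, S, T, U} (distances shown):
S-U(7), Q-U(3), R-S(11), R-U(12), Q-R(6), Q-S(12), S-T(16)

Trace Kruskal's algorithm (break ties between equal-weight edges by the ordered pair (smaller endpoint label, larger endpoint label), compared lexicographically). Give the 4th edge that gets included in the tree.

Kruskal's algorithm — process edges by increasing weight (ties by edge label):
Q-U (3): add. Components now {S} {Q,U} {R} {T}
Q-R (6): add. Components now {S} {Q,R,U} {T}
S-U (7): add. Components now {Q,R,S,U} {T}
R-S (11): skip — S and R already connected.
Q-S (12): skip — S and Q already connected.
R-U (12): skip — U and R already connected.
S-T (16): add. Components now {Q,R,S,T,U}
The 4th edge added is S-T.

S-T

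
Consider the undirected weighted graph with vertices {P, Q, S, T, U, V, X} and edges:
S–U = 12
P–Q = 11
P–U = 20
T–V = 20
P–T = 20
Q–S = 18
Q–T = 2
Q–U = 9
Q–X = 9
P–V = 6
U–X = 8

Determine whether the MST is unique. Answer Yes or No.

Kruskal's algorithm — process edges by increasing weight (ties by edge label):
Q–T (2): add — endpoints in different components.
P–V (6): add — endpoints in different components.
U–X (8): add — endpoints in different components.
Q–U (9): add — endpoints in different components.
Q–X (9): skip — Q and X already connected.
P–Q (11): add — endpoints in different components.
S–U (12): add — endpoints in different components.
Non-tree edge Q–X has weight 9, equal to the heaviest edge on its tree cycle — swapping gives another MST of the same weight. Not unique.

No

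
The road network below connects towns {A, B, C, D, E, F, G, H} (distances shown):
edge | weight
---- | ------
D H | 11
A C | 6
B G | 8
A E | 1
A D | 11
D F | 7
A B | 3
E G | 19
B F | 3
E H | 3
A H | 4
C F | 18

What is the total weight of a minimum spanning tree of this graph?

Grow the tree from G using Prim:
Step 1: frontier [B G 8, E G 19] → take B G (8); add B.
Step 2: frontier [A B 3, B F 3, E G 19] → take A B (3); add A.
Step 3: frontier [A E 1, A H 4, A C 6, A D 11, B F 3, E G 19] → take A E (1); add E.
Step 4: frontier [A H 4, A C 6, A D 11, B F 3, E H 3] → take B F (3); add F.
Step 5: frontier [A H 4, A C 6, A D 11, E H 3, D F 7, C F 18] → take E H (3); add H.
Step 6: frontier [A C 6, A D 11, D F 7, C F 18, D H 11] → take A C (6); add C.
Step 7: frontier [A D 11, D F 7, D H 11] → take D F (7); add D.
MST edges: B G, A B, A E, B F, E H, A C, D F; total weight 8+3+1+3+3+6+7 = 31.

31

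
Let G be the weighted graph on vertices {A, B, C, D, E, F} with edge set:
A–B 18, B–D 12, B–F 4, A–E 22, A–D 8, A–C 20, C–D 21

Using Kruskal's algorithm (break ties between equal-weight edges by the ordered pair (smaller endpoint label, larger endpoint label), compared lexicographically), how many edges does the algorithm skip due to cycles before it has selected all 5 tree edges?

2

Sort edges by weight, then run Kruskal:
B–F (4): add — endpoints in different components.
A–D (8): add — endpoints in different components.
B–D (12): add — endpoints in different components.
A–B (18): skip — A and B already connected.
A–C (20): add — endpoints in different components.
C–D (21): skip — C and D already connected.
A–E (22): add — endpoints in different components.
Edges rejected before the tree was complete: 2.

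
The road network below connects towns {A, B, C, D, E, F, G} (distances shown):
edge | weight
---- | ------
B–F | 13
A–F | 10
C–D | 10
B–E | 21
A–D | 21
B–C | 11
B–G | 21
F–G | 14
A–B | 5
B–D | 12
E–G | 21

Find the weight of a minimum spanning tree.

71

Kruskal's algorithm — process edges by increasing weight (ties by edge label):
A–B (5): add. Components now {A,B} {C} {D} {E} {F} {G}
A–F (10): add. Components now {A,B,F} {C} {D} {E} {G}
C–D (10): add. Components now {A,B,F} {C,D} {E} {G}
B–C (11): add. Components now {A,B,C,D,F} {E} {G}
B–D (12): skip — B and D already connected.
B–F (13): skip — B and F already connected.
F–G (14): add. Components now {A,B,C,D,F,G} {E}
A–D (21): skip — A and D already connected.
B–E (21): add. Components now {A,B,C,D,E,F,G}
MST edges: A–B, A–F, C–D, B–C, F–G, B–E; total weight 5+10+10+11+14+21 = 71.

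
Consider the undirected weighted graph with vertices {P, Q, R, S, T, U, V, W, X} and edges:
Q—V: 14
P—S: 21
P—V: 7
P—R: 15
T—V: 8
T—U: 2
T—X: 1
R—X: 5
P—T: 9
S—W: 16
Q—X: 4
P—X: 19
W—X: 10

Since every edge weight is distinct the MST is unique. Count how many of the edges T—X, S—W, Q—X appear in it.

Sort edges by weight, then run Kruskal:
T—X (1): add — endpoints in different components.
T—U (2): add — endpoints in different components.
Q—X (4): add — endpoints in different components.
R—X (5): add — endpoints in different components.
P—V (7): add — endpoints in different components.
T—V (8): add — endpoints in different components.
P—T (9): skip — T and P already connected.
W—X (10): add — endpoints in different components.
Q—V (14): skip — V and Q already connected.
P—R (15): skip — P and R already connected.
S—W (16): add — endpoints in different components.
MST edge set: {T—X, T—U, Q—X, R—X, P—V, T—V, W—X, S—W}.
Of the listed edges, {T—X, S—W, Q—X} are in the MST → 3.

3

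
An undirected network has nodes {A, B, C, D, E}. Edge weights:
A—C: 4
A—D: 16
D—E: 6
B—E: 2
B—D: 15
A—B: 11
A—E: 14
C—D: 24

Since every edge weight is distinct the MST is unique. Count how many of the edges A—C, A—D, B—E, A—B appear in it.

3

Kruskal: consider edges lightest-first.
B—E (2): add — endpoints in different components.
A—C (4): add — endpoints in different components.
D—E (6): add — endpoints in different components.
A—B (11): add — endpoints in different components.
MST edge set: {B—E, A—C, D—E, A—B}.
Of the listed edges, {A—C, B—E, A—B} are in the MST → 3.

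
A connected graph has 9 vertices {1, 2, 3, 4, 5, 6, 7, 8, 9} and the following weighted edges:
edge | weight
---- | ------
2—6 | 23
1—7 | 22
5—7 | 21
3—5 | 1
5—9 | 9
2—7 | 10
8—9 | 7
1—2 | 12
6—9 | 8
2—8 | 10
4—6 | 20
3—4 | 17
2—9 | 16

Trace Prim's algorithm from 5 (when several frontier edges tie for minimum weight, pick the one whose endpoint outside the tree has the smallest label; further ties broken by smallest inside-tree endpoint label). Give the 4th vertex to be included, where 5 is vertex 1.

8

Grow the tree from 5 using Prim:
Step 1: frontier [3—5 1, 5—9 9, 5—7 21] → take 3—5 (1); add 3.
Step 2: frontier [3—4 17, 5—9 9, 5—7 21] → take 5—9 (9); add 9.
Step 3: frontier [3—4 17, 5—7 21, 8—9 7, 6—9 8, 2—9 16] → take 8—9 (7); add 8.
Step 4: frontier [3—4 17, 5—7 21, 2—8 10, 6—9 8, 2—9 16] → take 6—9 (8); add 6.
Step 5: frontier [3—4 17, 5—7 21, 4—6 20, 2—6 23, 2—8 10, 2—9 16] → take 2—8 (10); add 2.
Step 6: frontier [2—7 10, 1—2 12, 3—4 17, 5—7 21, 4—6 20] → take 2—7 (10); add 7.
Step 7: frontier [1—2 12, 3—4 17, 4—6 20, 1—7 22] → take 1—2 (12); add 1.
Step 8: frontier [3—4 17, 4—6 20] → take 3—4 (17); add 4.
Vertex order: 5, 3, 9, 8, 6, 2, 7, 1, 4. The 4th vertex is 8.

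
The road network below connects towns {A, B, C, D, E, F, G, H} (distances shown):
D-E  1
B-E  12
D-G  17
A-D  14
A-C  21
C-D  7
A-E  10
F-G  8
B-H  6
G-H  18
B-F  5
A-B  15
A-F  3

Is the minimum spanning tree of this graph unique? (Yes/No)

Sort edges by weight, then run Kruskal:
D-E (1): add — endpoints in different components.
A-F (3): add — endpoints in different components.
B-F (5): add — endpoints in different components.
B-H (6): add — endpoints in different components.
C-D (7): add — endpoints in different components.
F-G (8): add — endpoints in different components.
A-E (10): add — endpoints in different components.
Every non-tree edge has weight strictly greater than the heaviest edge on the tree path between its endpoints, so the MST is unique.

Yes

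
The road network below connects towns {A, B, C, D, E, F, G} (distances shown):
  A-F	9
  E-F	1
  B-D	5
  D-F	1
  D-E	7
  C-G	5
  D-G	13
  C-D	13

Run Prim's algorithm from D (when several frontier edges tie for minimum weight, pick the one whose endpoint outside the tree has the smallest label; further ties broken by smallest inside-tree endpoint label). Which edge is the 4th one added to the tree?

A-F

Grow the tree from D using Prim:
Step 1: cheapest edge leaving the tree is D-F (1); add F.
Step 2: cheapest edge leaving the tree is E-F (1); add E.
Step 3: cheapest edge leaving the tree is B-D (5); add B.
Step 4: cheapest edge leaving the tree is A-F (9); add A.
Step 5: cheapest edge leaving the tree is C-D (13); add C.
Step 6: cheapest edge leaving the tree is C-G (5); add G.
The 4th edge added is A-F.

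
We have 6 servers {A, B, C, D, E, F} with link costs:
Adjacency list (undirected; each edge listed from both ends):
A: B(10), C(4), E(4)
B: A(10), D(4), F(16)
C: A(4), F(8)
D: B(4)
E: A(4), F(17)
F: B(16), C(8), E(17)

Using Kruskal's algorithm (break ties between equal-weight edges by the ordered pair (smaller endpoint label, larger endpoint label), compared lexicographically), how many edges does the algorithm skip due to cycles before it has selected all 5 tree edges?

Kruskal: consider edges lightest-first.
A–C (4): add — endpoints in different components.
A–E (4): add — endpoints in different components.
B–D (4): add — endpoints in different components.
C–F (8): add — endpoints in different components.
A–B (10): add — endpoints in different components.
Edges rejected before the tree was complete: 0.

0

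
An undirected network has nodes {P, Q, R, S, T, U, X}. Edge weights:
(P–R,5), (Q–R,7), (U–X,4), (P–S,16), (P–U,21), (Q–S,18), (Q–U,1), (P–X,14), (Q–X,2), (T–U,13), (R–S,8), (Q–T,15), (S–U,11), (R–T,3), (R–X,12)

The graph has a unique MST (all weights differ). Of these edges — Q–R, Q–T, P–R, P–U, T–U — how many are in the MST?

Kruskal: consider edges lightest-first.
Q–U (1): add — endpoints in different components.
Q–X (2): add — endpoints in different components.
R–T (3): add — endpoints in different components.
U–X (4): skip — U and X already connected.
P–R (5): add — endpoints in different components.
Q–R (7): add — endpoints in different components.
R–S (8): add — endpoints in different components.
MST edge set: {Q–U, Q–X, R–T, P–R, Q–R, R–S}.
Of the listed edges, {Q–R, P–R} are in the MST → 2.

2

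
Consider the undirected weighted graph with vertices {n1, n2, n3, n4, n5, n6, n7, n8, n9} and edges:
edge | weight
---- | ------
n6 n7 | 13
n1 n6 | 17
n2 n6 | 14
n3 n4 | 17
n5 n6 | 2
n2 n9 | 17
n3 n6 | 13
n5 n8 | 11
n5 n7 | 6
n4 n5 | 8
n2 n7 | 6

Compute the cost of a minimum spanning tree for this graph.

Sort edges by weight, then run Kruskal:
n5 n6 (2): add — endpoints in different components.
n2 n7 (6): add — endpoints in different components.
n5 n7 (6): add — endpoints in different components.
n4 n5 (8): add — endpoints in different components.
n5 n8 (11): add — endpoints in different components.
n3 n6 (13): add — endpoints in different components.
n6 n7 (13): skip — n7 and n6 already connected.
n2 n6 (14): skip — n2 and n6 already connected.
n1 n6 (17): add — endpoints in different components.
n2 n9 (17): add — endpoints in different components.
MST edges: n5 n6, n2 n7, n5 n7, n4 n5, n5 n8, n3 n6, n1 n6, n2 n9; total weight 2+6+6+8+11+13+17+17 = 80.

80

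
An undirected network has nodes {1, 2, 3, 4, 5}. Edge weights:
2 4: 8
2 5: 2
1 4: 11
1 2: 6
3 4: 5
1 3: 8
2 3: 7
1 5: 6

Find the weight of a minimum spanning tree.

20

Kruskal's algorithm — process edges by increasing weight (ties by edge label):
2 5 (2): add — endpoints in different components.
3 4 (5): add — endpoints in different components.
1 2 (6): add — endpoints in different components.
1 5 (6): skip — 1 and 5 already connected.
2 3 (7): add — endpoints in different components.
MST edges: 2 5, 3 4, 1 2, 2 3; total weight 2+5+6+7 = 20.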